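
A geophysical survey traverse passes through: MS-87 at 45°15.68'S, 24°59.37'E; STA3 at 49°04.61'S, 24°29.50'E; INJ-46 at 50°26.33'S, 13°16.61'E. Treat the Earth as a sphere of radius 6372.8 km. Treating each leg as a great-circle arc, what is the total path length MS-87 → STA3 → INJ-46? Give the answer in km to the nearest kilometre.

MS-87: φ = -45.26133°, λ = +24.98950°
STA3: φ = -49.07683°, λ = +24.49167°
INJ-46: φ = -50.43883°, λ = +13.27683°
MS-87→STA3: c = 0.066854 rad, d = 426.05 km
STA3→INJ-46: c = 0.128533 rad, d = 819.12 km
Total = 426.05 + 819.12 = 1245.16 km

1245 km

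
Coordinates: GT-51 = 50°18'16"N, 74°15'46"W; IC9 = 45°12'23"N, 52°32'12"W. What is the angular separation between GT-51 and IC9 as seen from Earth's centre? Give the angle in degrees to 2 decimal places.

15.40°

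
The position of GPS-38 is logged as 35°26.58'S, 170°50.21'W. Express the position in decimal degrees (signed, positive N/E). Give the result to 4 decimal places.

-35.4430°, -170.8368°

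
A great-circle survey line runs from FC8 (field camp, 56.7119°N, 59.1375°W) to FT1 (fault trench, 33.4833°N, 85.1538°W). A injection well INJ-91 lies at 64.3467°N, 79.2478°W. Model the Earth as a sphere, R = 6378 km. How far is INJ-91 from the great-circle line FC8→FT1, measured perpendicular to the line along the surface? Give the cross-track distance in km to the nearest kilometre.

δ₁₃ = central angle FC8→INJ-91 = 0.216531 rad  (haversine)
θ₁₃ = bearing FC8→INJ-91 = 316.145°,  θ₁₂ = bearing FC8→FT1 = 228.492°
dₓₜ = R·arcsin(sin δ₁₃ · sin(θ₁₃ − θ₁₂)) = 6378·arcsin(0.21484·sin(87.653°)) = 1379.860 km
|dₓₜ| = 1379.860 km

1380 km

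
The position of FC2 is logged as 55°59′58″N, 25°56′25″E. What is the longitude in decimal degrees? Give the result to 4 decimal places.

25° + 56′/60 + 25″/3600 = 25 + 0.93333 + 0.00694 = 25.9403°

25.9403°E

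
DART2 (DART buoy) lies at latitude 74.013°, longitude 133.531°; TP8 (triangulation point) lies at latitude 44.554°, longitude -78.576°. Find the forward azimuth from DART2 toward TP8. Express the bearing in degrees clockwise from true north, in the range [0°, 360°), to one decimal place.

26.1°

Δλ = 147.8930°
y = sin Δλ · cos φ₂ = 0.378743
x = cos φ₁ sin φ₂ − sin φ₁ cos φ₂ cos Δλ = 0.773488
θ = atan2(y, x) = 26.0889° → 26.0889° (mod 360°)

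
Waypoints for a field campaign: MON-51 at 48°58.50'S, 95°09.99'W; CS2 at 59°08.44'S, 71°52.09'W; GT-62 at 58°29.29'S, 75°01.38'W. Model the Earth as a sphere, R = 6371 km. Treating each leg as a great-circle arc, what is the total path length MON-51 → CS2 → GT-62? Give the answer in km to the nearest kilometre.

MON-51: φ = -48.97500°, λ = -95.16650°
CS2: φ = -59.14067°, λ = -71.86817°
GT-62: φ = -58.48817°, λ = -75.02300°
MON-51→CS2: c = 0.294843 rad, d = 1878.45 km
CS2→GT-62: c = 0.030698 rad, d = 195.58 km
Total = 1878.45 + 195.58 = 2074.02 km

2074 km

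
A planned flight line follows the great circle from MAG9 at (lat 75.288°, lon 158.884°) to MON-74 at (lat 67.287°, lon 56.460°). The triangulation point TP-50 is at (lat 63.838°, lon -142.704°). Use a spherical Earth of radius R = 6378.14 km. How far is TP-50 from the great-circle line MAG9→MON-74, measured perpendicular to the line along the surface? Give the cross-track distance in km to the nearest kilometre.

1573 km

δ₁₃ = central angle MAG9→TP-50 = 0.385057 rad  (haversine)
θ₁₃ = bearing MAG9→TP-50 = 89.304°,  θ₁₂ = bearing MAG9→MON-74 = 309.840°
dₓₜ = R·arcsin(sin δ₁₃ · sin(θ₁₃ − θ₁₂)) = 6378.14·arcsin(0.37561·sin(-220.536°)) = 1572.925 km
|dₓₜ| = 1572.925 km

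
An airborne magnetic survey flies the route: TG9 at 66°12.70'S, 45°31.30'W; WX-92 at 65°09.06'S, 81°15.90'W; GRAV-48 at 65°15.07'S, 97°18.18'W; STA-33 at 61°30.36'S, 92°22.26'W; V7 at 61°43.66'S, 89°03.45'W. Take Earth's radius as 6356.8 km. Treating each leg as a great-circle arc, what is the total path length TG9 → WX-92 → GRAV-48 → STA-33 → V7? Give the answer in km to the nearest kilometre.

3018 km

TG9: φ = -66.21167°, λ = -45.52167°
WX-92: φ = -65.15100°, λ = -81.26500°
GRAV-48: φ = -65.25117°, λ = -97.30300°
STA-33: φ = -61.50600°, λ = -92.37100°
V7: φ = -61.72767°, λ = -89.05750°
TG9→WX-92: c = 0.254054 rad, d = 1614.97 km
WX-92→GRAV-48: c = 0.117103 rad, d = 744.40 km
GRAV-48→STA-33: c = 0.075847 rad, d = 482.15 km
STA-33→V7: c = 0.027759 rad, d = 176.46 km
Total = 1614.97 + 744.40 + 482.15 + 176.46 = 3017.98 km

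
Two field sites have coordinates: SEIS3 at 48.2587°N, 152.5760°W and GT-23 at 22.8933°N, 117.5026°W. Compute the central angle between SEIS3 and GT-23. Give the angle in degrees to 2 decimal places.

Δφ = -25.3654°,  Δλ = 35.0734°
a = sin²(Δφ/2) + cos φ₁ cos φ₂ sin²(Δλ/2) = 0.103888
c = 2·arcsin(√a) = 0.656351 rad = 37.6061°

37.61°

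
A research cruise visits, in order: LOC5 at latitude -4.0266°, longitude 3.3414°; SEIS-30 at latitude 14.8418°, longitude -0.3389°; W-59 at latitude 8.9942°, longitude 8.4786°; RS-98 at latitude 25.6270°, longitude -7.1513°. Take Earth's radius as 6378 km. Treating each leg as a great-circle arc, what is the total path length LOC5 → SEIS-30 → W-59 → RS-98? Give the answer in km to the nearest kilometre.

5781 km

LOC5→SEIS-30: c = 0.335410 rad, d = 2139.25 km
SEIS-30→W-59: c = 0.181839 rad, d = 1159.77 km
W-59→RS-98: c = 0.389159 rad, d = 2482.06 km
Total = 2139.25 + 1159.77 + 2482.06 = 5781.07 km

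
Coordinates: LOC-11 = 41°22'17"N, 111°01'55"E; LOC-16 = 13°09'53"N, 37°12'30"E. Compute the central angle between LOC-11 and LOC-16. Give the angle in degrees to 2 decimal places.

69.26°

LOC-11: φ = +41.37139°, λ = +111.03194°
LOC-16: φ = +13.16472°, λ = +37.20833°
Δφ = -28.2067°,  Δλ = -73.8236°
a = sin²(Δφ/2) + cos φ₁ cos φ₂ sin²(Δλ/2) = 0.322948
c = 2·arcsin(√a) = 1.208840 rad = 69.2614°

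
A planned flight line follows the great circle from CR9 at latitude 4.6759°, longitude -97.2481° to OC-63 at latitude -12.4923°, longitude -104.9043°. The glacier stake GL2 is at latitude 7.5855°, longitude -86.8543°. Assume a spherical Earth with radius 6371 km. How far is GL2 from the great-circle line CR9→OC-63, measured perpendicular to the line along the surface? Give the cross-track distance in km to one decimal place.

911.2 km

δ₁₃ = central angle CR9→GL2 = 0.187359 rad  (haversine)
θ₁₃ = bearing CR9→GL2 = 73.762°,  θ₁₂ = bearing CR9→OC-63 = 203.832°
dₓₜ = R·arcsin(sin δ₁₃ · sin(θ₁₃ − θ₁₂)) = 6371·arcsin(0.18626·sin(-130.071°)) = -911.220 km
|dₓₜ| = 911.220 km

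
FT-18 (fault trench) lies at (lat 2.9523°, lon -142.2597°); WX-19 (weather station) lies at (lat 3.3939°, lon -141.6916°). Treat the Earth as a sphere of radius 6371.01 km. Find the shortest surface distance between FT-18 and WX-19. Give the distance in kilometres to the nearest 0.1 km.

79.9 km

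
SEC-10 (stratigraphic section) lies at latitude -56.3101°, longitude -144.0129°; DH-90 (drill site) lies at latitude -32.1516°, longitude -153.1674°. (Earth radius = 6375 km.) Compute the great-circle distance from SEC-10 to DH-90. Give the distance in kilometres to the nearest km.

Δφ = 24.1585°,  Δλ = -9.1545°
a = sin²(Δφ/2) + cos φ₁ cos φ₂ sin²(Δλ/2) = 0.046782
c = 2·arcsin(√a) = 0.436031 rad = 24.9827°
d = R·c = 6375 × 0.436031 = 2779.7 km

2780 km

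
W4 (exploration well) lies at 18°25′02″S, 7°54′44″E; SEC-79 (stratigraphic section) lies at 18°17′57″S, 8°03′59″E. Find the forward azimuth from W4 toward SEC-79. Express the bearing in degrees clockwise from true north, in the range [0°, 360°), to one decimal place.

51.1°

W4: φ = -18.41722°, λ = +7.91222°
SEC-79: φ = -18.29917°, λ = +8.06639°
Δλ = 0.1542°
y = sin Δλ · cos φ₂ = 0.002555
x = cos φ₁ sin φ₂ − sin φ₁ cos φ₂ cos Δλ = 0.002059
θ = atan2(y, x) = 51.1267° → 51.1267° (mod 360°)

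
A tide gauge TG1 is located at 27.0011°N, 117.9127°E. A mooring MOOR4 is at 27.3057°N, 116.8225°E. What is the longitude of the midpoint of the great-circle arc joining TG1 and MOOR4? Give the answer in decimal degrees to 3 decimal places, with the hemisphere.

Bx = cos φ₂ cos Δλ = 0.888411,  By = cos φ₂ sin Δλ = -0.016906
φₘ = atan2(sin φ₁ + sin φ₂, √((cos φ₁ + Bx)² + By²)) = 27.15445°
λₘ = λ₁ + atan2(By, cos φ₁ + Bx) = 117.36834°

117.368°E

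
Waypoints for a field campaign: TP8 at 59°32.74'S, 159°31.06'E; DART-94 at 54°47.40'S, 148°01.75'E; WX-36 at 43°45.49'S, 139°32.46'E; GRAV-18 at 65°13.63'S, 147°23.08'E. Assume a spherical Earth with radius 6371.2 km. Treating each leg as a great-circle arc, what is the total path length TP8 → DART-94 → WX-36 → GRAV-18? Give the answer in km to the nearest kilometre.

TP8: φ = -59.54567°, λ = +159.51767°
DART-94: φ = -54.79000°, λ = +148.02917°
WX-36: φ = -43.75817°, λ = +139.54100°
GRAV-18: φ = -65.22717°, λ = +147.38467°
TP8→DART-94: c = 0.136471 rad, d = 869.49 km
DART-94→WX-36: c = 0.215079 rad, d = 1370.31 km
WX-36→GRAV-18: c = 0.382367 rad, d = 2436.13 km
Total = 869.49 + 1370.31 + 2436.13 = 4675.93 km

4676 km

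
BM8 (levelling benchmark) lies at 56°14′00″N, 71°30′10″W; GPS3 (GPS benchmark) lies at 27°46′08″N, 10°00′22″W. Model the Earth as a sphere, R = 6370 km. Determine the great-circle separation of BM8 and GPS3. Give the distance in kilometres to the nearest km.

BM8: φ = +56.23333°, λ = -71.50278°
GPS3: φ = +27.76889°, λ = -10.00611°
Δφ = -28.4644°,  Δλ = 61.4967°
a = sin²(Δφ/2) + cos φ₁ cos φ₂ sin²(Δλ/2) = 0.188998
c = 2·arcsin(√a) = 0.899497 rad = 51.5374°
d = R·c = 6370 × 0.899497 = 5729.8 km

5730 km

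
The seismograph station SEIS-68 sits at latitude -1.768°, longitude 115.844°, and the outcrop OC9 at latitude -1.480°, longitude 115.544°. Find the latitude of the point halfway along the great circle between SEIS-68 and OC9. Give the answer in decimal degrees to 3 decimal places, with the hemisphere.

1.624°S

Bx = cos φ₂ cos Δλ = 0.999653,  By = cos φ₂ sin Δλ = -0.005234
φₘ = atan2(sin φ₁ + sin φ₂, √((cos φ₁ + Bx)² + By²)) = -1.62401°
λₘ = λ₁ + atan2(By, cos φ₁ + Bx) = 115.69399°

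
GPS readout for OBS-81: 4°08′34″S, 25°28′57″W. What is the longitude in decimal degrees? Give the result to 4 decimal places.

25.4825°W

25° + 28′/60 + 57″/3600 = 25 + 0.46667 + 0.01583 = 25.4825°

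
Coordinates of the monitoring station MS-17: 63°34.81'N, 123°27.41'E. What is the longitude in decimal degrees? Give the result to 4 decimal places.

123.4568°E

123° + 27.41′/60 = 123 + 0.45683 = 123.4568°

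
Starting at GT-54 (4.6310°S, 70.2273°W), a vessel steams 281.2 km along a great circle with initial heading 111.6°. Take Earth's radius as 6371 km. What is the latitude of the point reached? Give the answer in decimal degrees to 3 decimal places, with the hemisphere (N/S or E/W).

5.558°S

δ = d/R = 281.2/6371 = 0.044137 rad
φ₂ = arcsin(sin φ₁ cos δ + cos φ₁ sin δ cos θ)
   = arcsin(-0.08074·0.99903 + 0.99674·0.04412·-0.36812) = -5.55777°
λ₂ = λ₁ + atan2(sin θ sin δ cos φ₁, cos δ − sin φ₁ sin φ₂) = -67.86499°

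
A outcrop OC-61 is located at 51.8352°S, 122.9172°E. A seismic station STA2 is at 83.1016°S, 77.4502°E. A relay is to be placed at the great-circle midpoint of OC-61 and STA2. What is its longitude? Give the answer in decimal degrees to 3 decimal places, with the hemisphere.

115.965°E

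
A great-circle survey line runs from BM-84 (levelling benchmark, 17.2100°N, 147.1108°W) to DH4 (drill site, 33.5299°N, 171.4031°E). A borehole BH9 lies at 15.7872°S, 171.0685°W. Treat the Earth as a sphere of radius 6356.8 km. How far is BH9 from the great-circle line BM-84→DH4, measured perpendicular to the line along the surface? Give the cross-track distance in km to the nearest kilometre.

4481 km

δ₁₃ = central angle BM-84→BH9 = 0.708245 rad  (haversine)
θ₁₃ = bearing BM-84→BH9 = 216.919°,  θ₁₂ = bearing BM-84→DH4 = 301.837°
dₓₜ = R·arcsin(sin δ₁₃ · sin(θ₁₃ − θ₁₂)) = 6356.8·arcsin(0.65050·sin(-84.918°)) = -4480.805 km
|dₓₜ| = 4480.805 km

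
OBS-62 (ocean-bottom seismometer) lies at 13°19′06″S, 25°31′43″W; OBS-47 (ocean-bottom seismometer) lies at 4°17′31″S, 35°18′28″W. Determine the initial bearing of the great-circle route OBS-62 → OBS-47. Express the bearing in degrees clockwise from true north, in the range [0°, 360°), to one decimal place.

312.2°

OBS-62: φ = -13.31833°, λ = -25.52861°
OBS-47: φ = -4.29194°, λ = -35.30778°
Δλ = -9.7792°
y = sin Δλ · cos φ₂ = -0.169375
x = cos φ₁ sin φ₂ − sin φ₁ cos φ₂ cos Δλ = 0.153552
θ = atan2(y, x) = -47.8052° → 312.1948° (mod 360°)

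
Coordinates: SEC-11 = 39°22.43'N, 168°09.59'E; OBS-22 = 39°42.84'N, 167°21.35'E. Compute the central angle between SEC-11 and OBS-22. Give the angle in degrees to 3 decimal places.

0.707°

SEC-11: φ = +39.37383°, λ = +168.15983°
OBS-22: φ = +39.71400°, λ = +167.35583°
Δφ = 0.3402°,  Δλ = -0.8040°
a = sin²(Δφ/2) + cos φ₁ cos φ₂ sin²(Δλ/2) = 0.000038
c = 2·arcsin(√a) = 0.012343 rad = 0.7072°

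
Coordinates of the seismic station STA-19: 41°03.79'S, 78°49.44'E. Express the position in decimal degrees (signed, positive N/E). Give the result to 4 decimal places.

lat: 41.0632° S → -41.0632°
lon: 78.8240° E → +78.8240°

-41.0632°, +78.8240°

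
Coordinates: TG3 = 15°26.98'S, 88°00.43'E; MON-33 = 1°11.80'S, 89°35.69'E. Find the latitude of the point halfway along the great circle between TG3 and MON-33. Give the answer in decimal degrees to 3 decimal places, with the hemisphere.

TG3: φ = -15.44967°, λ = +88.00717°
MON-33: φ = -1.19667°, λ = +89.59483°
Bx = cos φ₂ cos Δλ = 0.999398,  By = cos φ₂ sin Δλ = 0.027700
φₘ = atan2(sin φ₁ + sin φ₂, √((cos φ₁ + Bx)² + By²)) = -8.32395°
λₘ = λ₁ + atan2(By, cos φ₁ + Bx) = 88.81552°

8.324°S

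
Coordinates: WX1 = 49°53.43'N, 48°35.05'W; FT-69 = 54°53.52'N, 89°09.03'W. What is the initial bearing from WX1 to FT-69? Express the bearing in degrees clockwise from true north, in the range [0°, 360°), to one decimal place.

297.3°

WX1: φ = +49.89050°, λ = -48.58417°
FT-69: φ = +54.89200°, λ = -89.15050°
Δλ = -40.5663°
y = sin Δλ · cos φ₂ = -0.374016
x = cos φ₁ sin φ₂ − sin φ₁ cos φ₂ cos Δλ = 0.192901
θ = atan2(y, x) = -62.7174° → 297.2826° (mod 360°)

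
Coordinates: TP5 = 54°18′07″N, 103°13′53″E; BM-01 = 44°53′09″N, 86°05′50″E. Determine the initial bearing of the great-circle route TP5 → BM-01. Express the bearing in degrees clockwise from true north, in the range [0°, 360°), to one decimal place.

TP5: φ = +54.30194°, λ = +103.23139°
BM-01: φ = +44.88583°, λ = +86.09722°
Δλ = -17.1342°
y = sin Δλ · cos φ₂ = -0.208736
x = cos φ₁ sin φ₂ − sin φ₁ cos φ₂ cos Δλ = -0.138066
θ = atan2(y, x) = -123.4823° → 236.5177° (mod 360°)

236.5°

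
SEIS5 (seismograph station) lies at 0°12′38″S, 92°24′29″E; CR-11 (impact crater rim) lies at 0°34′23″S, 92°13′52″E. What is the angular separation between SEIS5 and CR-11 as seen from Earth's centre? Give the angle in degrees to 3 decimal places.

0.403°

SEIS5: φ = -0.21056°, λ = +92.40806°
CR-11: φ = -0.57306°, λ = +92.23111°
Δφ = -0.3625°,  Δλ = -0.1769°
a = sin²(Δφ/2) + cos φ₁ cos φ₂ sin²(Δλ/2) = 0.000012
c = 2·arcsin(√a) = 0.007040 rad = 0.4034°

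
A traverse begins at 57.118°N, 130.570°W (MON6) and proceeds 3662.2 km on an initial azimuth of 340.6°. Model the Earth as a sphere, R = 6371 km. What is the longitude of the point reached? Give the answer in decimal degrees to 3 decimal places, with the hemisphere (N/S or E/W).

δ = d/R = 3662.2/6371 = 0.574823 rad
φ₂ = arcsin(sin φ₁ cos δ + cos φ₁ sin δ cos θ)
   = arcsin(0.83979·0.83929 + 0.54291·0.54369·0.94322) = 79.49545°
λ₂ = λ₁ + atan2(sin θ sin δ cos φ₁, cos δ − sin φ₁ sin φ₂) = 147.31137°

147.311°E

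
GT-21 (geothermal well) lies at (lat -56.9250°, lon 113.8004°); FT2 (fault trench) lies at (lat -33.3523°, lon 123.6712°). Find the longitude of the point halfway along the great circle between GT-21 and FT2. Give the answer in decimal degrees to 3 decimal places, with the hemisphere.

Bx = cos φ₂ cos Δλ = 0.822941,  By = cos φ₂ sin Δλ = 0.143194
φₘ = atan2(sin φ₁ + sin φ₂, √((cos φ₁ + Bx)² + By²)) = -45.24037°
λₘ = λ₁ + atan2(By, cos φ₁ + Bx) = 119.77308°

119.773°E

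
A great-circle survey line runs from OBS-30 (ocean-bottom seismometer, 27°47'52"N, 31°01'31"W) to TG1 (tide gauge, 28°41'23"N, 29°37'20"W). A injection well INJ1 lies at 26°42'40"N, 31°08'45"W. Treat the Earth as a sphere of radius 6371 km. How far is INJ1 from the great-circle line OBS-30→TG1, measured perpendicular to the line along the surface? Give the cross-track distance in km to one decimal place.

90.5 km

OBS-30: φ = +27.79778°, λ = -31.02528°
TG1: φ = +28.68972°, λ = -29.62222°
INJ1: φ = +26.71111°, λ = -31.14583°
δ₁₃ = central angle OBS-30→INJ1 = 0.019058 rad  (haversine)
θ₁₃ = bearing OBS-30→INJ1 = 185.660°,  θ₁₂ = bearing OBS-30→TG1 = 53.854°
dₓₜ = R·arcsin(sin δ₁₃ · sin(θ₁₃ − θ₁₂)) = 6371·arcsin(0.01906·sin(131.806°)) = 90.503 km
|dₓₜ| = 90.503 km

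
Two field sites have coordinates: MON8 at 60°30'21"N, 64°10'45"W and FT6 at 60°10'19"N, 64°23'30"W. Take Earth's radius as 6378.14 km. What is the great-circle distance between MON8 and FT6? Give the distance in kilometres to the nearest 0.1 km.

39.0 km

MON8: φ = +60.50583°, λ = -64.17917°
FT6: φ = +60.17194°, λ = -64.39167°
Δφ = -0.3339°,  Δλ = -0.2125°
a = sin²(Δφ/2) + cos φ₁ cos φ₂ sin²(Δλ/2) = 0.000009
c = 2·arcsin(√a) = 0.006110 rad = 0.3501°
d = R·c = 6378.14 × 0.006110 = 39.0 km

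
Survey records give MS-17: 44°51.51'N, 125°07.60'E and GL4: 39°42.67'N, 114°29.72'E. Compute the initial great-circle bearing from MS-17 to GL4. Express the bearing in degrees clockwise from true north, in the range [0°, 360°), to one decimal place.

MS-17: φ = +44.85850°, λ = +125.12667°
GL4: φ = +39.71117°, λ = +114.49533°
Δλ = -10.6313°
y = sin Δλ · cos φ₂ = -0.141923
x = cos φ₁ sin φ₂ − sin φ₁ cos φ₂ cos Δλ = -0.080403
θ = atan2(y, x) = -119.5327° → 240.4673° (mod 360°)

240.5°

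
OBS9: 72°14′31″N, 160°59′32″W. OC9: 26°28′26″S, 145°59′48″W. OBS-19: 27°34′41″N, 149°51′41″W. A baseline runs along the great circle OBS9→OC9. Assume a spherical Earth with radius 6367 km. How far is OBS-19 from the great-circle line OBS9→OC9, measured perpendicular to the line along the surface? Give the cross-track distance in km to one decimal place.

OBS9: φ = +72.24194°, λ = -160.99222°
OC9: φ = -26.47389°, λ = -145.99667°
OBS-19: φ = +27.57806°, λ = -149.86139°
δ₁₃ = central angle OBS9→OBS-19 = 0.786740 rad  (haversine)
θ₁₃ = bearing OBS9→OBS-19 = 166.015°,  θ₁₂ = bearing OBS9→OC9 = 166.428°
dₓₜ = R·arcsin(sin δ₁₃ · sin(θ₁₃ − θ₁₂)) = 6367·arcsin(0.70806·sin(-0.413°)) = -32.510 km
|dₓₜ| = 32.510 km

32.5 km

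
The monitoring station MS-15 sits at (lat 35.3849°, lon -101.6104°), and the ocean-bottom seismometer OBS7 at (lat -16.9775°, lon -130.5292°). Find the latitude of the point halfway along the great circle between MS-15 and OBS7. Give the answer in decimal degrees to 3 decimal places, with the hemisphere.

Bx = cos φ₂ cos Δλ = 0.837160,  By = cos φ₂ sin Δλ = -0.462495
φₘ = atan2(sin φ₁ + sin φ₂, √((cos φ₁ + Bx)² + By²)) = 9.49740°
λₘ = λ₁ + atan2(By, cos φ₁ + Bx) = -117.24661°

9.497°N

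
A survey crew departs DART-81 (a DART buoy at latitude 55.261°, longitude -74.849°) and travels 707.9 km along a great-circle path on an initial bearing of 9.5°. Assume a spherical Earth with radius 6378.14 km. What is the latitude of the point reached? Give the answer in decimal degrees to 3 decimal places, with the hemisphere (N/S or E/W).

61.516°N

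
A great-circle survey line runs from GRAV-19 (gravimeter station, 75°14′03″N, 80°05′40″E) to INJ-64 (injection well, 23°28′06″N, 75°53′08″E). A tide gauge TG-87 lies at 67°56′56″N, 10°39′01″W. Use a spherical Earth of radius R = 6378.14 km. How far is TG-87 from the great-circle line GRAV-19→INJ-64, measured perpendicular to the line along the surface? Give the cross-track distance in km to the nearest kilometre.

GRAV-19: φ = +75.23417°, λ = +80.09444°
INJ-64: φ = +23.46833°, λ = +75.88556°
TG-87: φ = +67.94889°, λ = -10.65028°
δ₁₃ = central angle GRAV-19→TG-87 = 0.462372 rad  (haversine)
θ₁₃ = bearing GRAV-19→TG-87 = 302.694°,  θ₁₂ = bearing GRAV-19→INJ-64 = 184.914°
dₓₜ = R·arcsin(sin δ₁₃ · sin(θ₁₃ − θ₁₂)) = 6378.14·arcsin(0.44607·sin(117.780°)) = 2587.596 km
|dₓₜ| = 2587.596 km

2588 km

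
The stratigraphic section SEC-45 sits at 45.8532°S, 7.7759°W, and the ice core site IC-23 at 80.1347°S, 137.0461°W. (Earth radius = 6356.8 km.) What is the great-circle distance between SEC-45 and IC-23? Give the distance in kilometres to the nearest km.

Δφ = -34.2815°,  Δλ = -129.2702°
a = sin²(Δφ/2) + cos φ₁ cos φ₂ sin²(Δλ/2) = 0.184294
c = 2·arcsin(√a) = 0.887423 rad = 50.8456°
d = R·c = 6356.8 × 0.887423 = 5641.2 km

5641 km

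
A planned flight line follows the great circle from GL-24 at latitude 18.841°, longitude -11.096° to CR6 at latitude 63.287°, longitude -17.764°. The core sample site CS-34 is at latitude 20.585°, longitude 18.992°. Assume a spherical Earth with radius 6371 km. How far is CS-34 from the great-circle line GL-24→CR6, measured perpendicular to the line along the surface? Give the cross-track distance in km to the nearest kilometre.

δ₁₃ = central angle GL-24→CS-34 = 0.494607 rad  (haversine)
θ₁₃ = bearing GL-24→CS-34 = 81.377°,  θ₁₂ = bearing GL-24→CR6 = 355.743°
dₓₜ = R·arcsin(sin δ₁₃ · sin(θ₁₃ − θ₁₂)) = 6371·arcsin(0.47469·sin(-274.366°)) = 3141.177 km
|dₓₜ| = 3141.177 km

3141 km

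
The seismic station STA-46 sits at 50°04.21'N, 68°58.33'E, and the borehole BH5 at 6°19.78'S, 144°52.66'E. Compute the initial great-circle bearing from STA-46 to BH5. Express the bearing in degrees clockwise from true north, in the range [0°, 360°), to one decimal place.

104.9°

STA-46: φ = +50.07017°, λ = +68.97217°
BH5: φ = -6.32967°, λ = +144.87767°
Δλ = 75.9055°
y = sin Δλ · cos φ₂ = 0.963983
x = cos φ₁ sin φ₂ − sin φ₁ cos φ₂ cos Δλ = -0.256365
θ = atan2(y, x) = 104.8927° → 104.8927° (mod 360°)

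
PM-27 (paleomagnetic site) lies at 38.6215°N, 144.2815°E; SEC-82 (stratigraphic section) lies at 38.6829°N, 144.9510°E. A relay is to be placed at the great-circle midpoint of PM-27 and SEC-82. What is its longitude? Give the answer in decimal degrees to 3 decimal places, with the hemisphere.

Bx = cos φ₂ cos Δλ = 0.780564,  By = cos φ₂ sin Δλ = 0.009121
φₘ = atan2(sin φ₁ + sin φ₂, √((cos φ₁ + Bx)² + By²)) = 38.65268°
λₘ = λ₁ + atan2(By, cos φ₁ + Bx) = 144.61611°

144.616°E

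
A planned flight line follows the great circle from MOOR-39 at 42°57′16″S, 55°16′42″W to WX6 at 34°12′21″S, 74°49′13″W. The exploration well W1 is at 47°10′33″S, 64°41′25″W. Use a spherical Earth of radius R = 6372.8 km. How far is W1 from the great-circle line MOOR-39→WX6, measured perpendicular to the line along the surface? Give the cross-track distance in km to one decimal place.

MOOR-39: φ = -42.95444°, λ = -55.27833°
WX6: φ = -34.20583°, λ = -74.82028°
W1: φ = -47.17583°, λ = -64.69028°
δ₁₃ = central angle MOOR-39→W1 = 0.137296 rad  (haversine)
θ₁₃ = bearing MOOR-39→W1 = 234.311°,  θ₁₂ = bearing MOOR-39→WX6 = 293.387°
dₓₜ = R·arcsin(sin δ₁₃ · sin(θ₁₃ − θ₁₂)) = 6372.8·arcsin(0.13687·sin(-59.076°)) = -749.963 km
|dₓₜ| = 749.963 km

750.0 km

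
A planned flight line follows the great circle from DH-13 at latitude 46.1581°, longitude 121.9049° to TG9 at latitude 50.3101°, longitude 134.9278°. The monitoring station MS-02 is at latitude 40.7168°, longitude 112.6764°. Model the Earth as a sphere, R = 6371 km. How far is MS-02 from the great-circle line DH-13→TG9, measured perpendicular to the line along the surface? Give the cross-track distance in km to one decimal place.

91.2 km

δ₁₃ = central angle DH-13→MS-02 = 0.150485 rad  (haversine)
θ₁₃ = bearing DH-13→MS-02 = 234.174°,  θ₁₂ = bearing DH-13→TG9 = 59.654°
dₓₜ = R·arcsin(sin δ₁₃ · sin(θ₁₃ − θ₁₂)) = 6371·arcsin(0.14992·sin(174.520°)) = 91.210 km
|dₓₜ| = 91.210 km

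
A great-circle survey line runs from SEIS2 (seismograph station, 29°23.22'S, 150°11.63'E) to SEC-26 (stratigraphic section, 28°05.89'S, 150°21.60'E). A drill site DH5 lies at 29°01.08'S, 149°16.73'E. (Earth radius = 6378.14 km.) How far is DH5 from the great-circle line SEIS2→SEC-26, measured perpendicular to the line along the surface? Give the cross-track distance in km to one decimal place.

93.1 km

SEIS2: φ = -29.38700°, λ = +150.19383°
SEC-26: φ = -28.09817°, λ = +150.36000°
DH5: φ = -29.01800°, λ = +149.27883°
δ₁₃ = central angle SEIS2→DH5 = 0.015356 rad  (haversine)
θ₁₃ = bearing SEIS2→DH5 = 294.573°,  θ₁₂ = bearing SEIS2→SEC-26 = 6.490°
dₓₜ = R·arcsin(sin δ₁₃ · sin(θ₁₃ − θ₁₂)) = 6378.14·arcsin(0.01536·sin(288.084°)) = -93.103 km
|dₓₜ| = 93.103 km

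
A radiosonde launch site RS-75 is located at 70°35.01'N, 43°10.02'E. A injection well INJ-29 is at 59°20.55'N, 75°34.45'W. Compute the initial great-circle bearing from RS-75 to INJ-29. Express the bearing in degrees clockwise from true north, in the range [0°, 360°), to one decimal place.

319.2°

RS-75: φ = +70.58350°, λ = +43.16700°
INJ-29: φ = +59.34250°, λ = -75.57417°
Δλ = -118.7412°
y = sin Δλ · cos φ₂ = -0.447085
x = cos φ₁ sin φ₂ − sin φ₁ cos φ₂ cos Δλ = 0.517214
θ = atan2(y, x) = -40.8405° → 319.1595° (mod 360°)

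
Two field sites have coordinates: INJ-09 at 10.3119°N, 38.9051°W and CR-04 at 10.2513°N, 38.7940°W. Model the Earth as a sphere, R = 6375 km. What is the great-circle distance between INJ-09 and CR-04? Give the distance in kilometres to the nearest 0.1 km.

13.9 km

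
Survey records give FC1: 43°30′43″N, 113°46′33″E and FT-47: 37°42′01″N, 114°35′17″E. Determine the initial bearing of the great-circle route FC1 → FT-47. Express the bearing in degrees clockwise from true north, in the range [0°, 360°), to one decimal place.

173.7°

FC1: φ = +43.51194°, λ = +113.77583°
FT-47: φ = +37.70028°, λ = +114.58806°
Δλ = 0.8122°
y = sin Δλ · cos φ₂ = 0.011216
x = cos φ₁ sin φ₂ − sin φ₁ cos φ₂ cos Δλ = -0.101204
θ = atan2(y, x) = 173.6760° → 173.6760° (mod 360°)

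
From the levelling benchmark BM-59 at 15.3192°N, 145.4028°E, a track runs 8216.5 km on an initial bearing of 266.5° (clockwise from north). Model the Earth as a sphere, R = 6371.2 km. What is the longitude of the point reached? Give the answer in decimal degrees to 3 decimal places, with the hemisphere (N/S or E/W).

δ = d/R = 8216.5/6371.2 = 1.289631 rad
φ₂ = arcsin(sin φ₁ cos δ + cos φ₁ sin δ cos θ)
   = arcsin(0.26420·0.27747 + 0.96447·0.96073·-0.06105) = 0.95920°
λ₂ = λ₁ + atan2(sin θ sin δ cos φ₁, cos δ − sin φ₁ sin φ₂) = 71.85116°

71.851°E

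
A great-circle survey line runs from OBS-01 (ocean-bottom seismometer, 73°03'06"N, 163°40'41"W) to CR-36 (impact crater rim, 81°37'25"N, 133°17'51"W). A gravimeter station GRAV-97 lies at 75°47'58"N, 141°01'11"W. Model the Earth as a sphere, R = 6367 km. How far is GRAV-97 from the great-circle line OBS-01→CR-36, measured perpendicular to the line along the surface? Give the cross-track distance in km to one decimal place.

382.6 km

OBS-01: φ = +73.05167°, λ = -163.67806°
CR-36: φ = +81.62361°, λ = -133.29750°
GRAV-97: φ = +75.79944°, λ = -141.01972°
δ₁₃ = central angle OBS-01→GRAV-97 = 0.115556 rad  (haversine)
θ₁₃ = bearing OBS-01→GRAV-97 = 55.050°,  θ₁₂ = bearing OBS-01→CR-36 = 23.656°
dₓₜ = R·arcsin(sin δ₁₃ · sin(θ₁₃ − θ₁₂)) = 6367·arcsin(0.11530·sin(31.394°)) = 382.639 km
|dₓₜ| = 382.639 km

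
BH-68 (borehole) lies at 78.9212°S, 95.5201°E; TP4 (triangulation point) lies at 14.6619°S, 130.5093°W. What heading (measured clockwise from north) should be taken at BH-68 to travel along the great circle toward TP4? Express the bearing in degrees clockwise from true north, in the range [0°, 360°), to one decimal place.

Δλ = 133.9706°
y = sin Δλ · cos φ₂ = 0.696260
x = cos φ₁ sin φ₂ − sin φ₁ cos φ₂ cos Δλ = -0.707801
θ = atan2(y, x) = 135.4709° → 135.4709° (mod 360°)

135.5°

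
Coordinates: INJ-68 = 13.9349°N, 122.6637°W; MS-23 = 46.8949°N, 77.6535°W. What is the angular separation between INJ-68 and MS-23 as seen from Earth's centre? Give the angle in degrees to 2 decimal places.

49.86°

Δφ = 32.9600°,  Δλ = 45.0102°
a = sin²(Δφ/2) + cos φ₁ cos φ₂ sin²(Δλ/2) = 0.177644
c = 2·arcsin(√a) = 0.870150 rad = 49.8559°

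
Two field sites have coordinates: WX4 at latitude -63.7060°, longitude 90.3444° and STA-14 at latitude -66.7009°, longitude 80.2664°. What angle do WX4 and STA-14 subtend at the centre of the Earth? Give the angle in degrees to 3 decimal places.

5.171°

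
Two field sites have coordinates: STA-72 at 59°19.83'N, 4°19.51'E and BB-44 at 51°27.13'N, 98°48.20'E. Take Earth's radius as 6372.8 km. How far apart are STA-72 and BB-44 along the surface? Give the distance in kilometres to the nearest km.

STA-72: φ = +59.33050°, λ = +4.32517°
BB-44: φ = +51.45217°, λ = +98.80333°
Δφ = -7.8783°,  Δλ = 94.4782°
a = sin²(Δφ/2) + cos φ₁ cos φ₂ sin²(Δλ/2) = 0.176063
c = 2·arcsin(√a) = 0.866006 rad = 49.6185°
d = R·c = 6372.8 × 0.866006 = 5518.9 km

5519 km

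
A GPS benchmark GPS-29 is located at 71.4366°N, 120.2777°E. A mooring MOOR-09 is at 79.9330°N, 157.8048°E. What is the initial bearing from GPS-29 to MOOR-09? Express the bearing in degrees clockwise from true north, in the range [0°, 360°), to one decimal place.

Δλ = 37.5271°
y = sin Δλ · cos φ₂ = 0.106477
x = cos φ₁ sin φ₂ − sin φ₁ cos φ₂ cos Δλ = 0.182037
θ = atan2(y, x) = 30.3241° → 30.3241° (mod 360°)

30.3°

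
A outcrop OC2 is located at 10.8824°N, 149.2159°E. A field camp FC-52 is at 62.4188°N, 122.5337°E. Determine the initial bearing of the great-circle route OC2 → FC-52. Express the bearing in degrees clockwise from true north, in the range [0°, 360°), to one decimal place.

Δλ = -26.6822°
y = sin Δλ · cos φ₂ = -0.207909
x = cos φ₁ sin φ₂ − sin φ₁ cos φ₂ cos Δλ = 0.792312
θ = atan2(y, x) = -14.7033° → 345.2967° (mod 360°)

345.3°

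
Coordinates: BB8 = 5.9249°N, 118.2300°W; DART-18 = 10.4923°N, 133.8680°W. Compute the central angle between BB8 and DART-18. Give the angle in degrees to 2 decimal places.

Δφ = 4.5674°,  Δλ = -15.6380°
a = sin²(Δφ/2) + cos φ₁ cos φ₂ sin²(Δλ/2) = 0.019689
c = 2·arcsin(√a) = 0.281565 rad = 16.1325°

16.13°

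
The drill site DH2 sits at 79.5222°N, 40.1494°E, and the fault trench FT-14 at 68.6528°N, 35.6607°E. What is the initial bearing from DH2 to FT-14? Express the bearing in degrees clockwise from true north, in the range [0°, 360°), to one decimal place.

Δλ = -4.4887°
y = sin Δλ · cos φ₂ = -0.028489
x = cos φ₁ sin φ₂ − sin φ₁ cos φ₂ cos Δλ = -0.187473
θ = atan2(y, x) = -171.3593° → 188.6407° (mod 360°)

188.6°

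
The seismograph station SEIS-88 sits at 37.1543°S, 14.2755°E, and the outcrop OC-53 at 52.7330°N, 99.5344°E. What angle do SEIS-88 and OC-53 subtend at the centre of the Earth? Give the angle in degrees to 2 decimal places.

Δφ = 89.8873°,  Δλ = 85.2589°
a = sin²(Δφ/2) + cos φ₁ cos φ₂ sin²(Δλ/2) = 0.720379
c = 2·arcsin(√a) = 2.027239 rad = 116.1523°

116.15°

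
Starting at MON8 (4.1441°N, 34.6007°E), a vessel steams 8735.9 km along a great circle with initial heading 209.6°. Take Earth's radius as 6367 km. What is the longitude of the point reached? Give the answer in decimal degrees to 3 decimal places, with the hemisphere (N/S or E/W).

δ = d/R = 8735.9/6367 = 1.372059 rad
φ₂ = arcsin(sin φ₁ cos δ + cos φ₁ sin δ cos θ)
   = arcsin(0.07227·0.19743 + 0.99739·0.98032·-0.86949) = -56.70804°
λ₂ = λ₁ + atan2(sin θ sin δ cos φ₁, cos δ − sin φ₁ sin φ₂) = -27.30264°

27.303°W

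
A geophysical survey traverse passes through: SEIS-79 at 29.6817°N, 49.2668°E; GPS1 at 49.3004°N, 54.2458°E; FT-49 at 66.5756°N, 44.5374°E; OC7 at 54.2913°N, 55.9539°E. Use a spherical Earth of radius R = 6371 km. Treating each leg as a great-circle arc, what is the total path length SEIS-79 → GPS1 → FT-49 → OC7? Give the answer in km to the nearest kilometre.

5718 km

SEIS-79→GPS1: c = 0.348722 rad, d = 2221.71 km
GPS1→FT-49: c = 0.313769 rad, d = 1999.03 km
FT-49→OC7: c = 0.235006 rad, d = 1497.22 km
Total = 2221.71 + 1999.03 + 1497.22 = 5717.95 km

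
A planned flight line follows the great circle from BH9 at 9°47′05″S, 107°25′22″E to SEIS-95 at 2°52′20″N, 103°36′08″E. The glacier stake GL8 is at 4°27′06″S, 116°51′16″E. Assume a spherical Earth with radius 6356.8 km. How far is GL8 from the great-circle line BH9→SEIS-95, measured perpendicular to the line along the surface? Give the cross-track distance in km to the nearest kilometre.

1168 km

BH9: φ = -9.78472°, λ = +107.42278°
SEIS-95: φ = +2.87222°, λ = +103.60222°
GL8: φ = -4.45167°, λ = +116.85444°
δ₁₃ = central angle BH9→GL8 = 0.187947 rad  (haversine)
θ₁₃ = bearing BH9→GL8 = 60.975°,  θ₁₂ = bearing BH9→SEIS-95 = 343.078°
dₓₜ = R·arcsin(sin δ₁₃ · sin(θ₁₃ − θ₁₂)) = 6356.8·arcsin(0.18684·sin(-282.103°)) = 1167.880 km
|dₓₜ| = 1167.880 km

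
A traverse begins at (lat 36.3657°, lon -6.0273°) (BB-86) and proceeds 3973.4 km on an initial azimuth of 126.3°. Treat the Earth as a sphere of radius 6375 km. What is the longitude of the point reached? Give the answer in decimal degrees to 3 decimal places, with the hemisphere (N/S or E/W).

δ = d/R = 3973.4/6375 = 0.623278 rad
φ₂ = arcsin(sin φ₁ cos δ + cos φ₁ sin δ cos θ)
   = arcsin(0.59294·0.81197 + 0.80525·0.58370·-0.59201) = 11.72334°
λ₂ = λ₁ + atan2(sin θ sin δ cos φ₁, cos δ − sin φ₁ sin φ₂) = 22.68701°

22.687°E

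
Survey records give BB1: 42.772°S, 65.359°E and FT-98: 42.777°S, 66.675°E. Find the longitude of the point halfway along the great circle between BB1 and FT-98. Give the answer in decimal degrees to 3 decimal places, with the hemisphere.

66.017°E

Bx = cos φ₂ cos Δλ = 0.733809,  By = cos φ₂ sin Δλ = 0.016857
φₘ = atan2(sin φ₁ + sin φ₂, √((cos φ₁ + Bx)² + By²)) = -42.77638°
λₘ = λ₁ + atan2(By, cos φ₁ + Bx) = 66.01697°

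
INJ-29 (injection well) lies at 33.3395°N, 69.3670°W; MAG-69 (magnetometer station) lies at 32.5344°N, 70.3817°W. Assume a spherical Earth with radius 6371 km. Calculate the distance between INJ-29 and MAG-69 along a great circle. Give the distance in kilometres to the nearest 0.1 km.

Δφ = -0.8051°,  Δλ = -1.0147°
a = sin²(Δφ/2) + cos φ₁ cos φ₂ sin²(Δλ/2) = 0.000105
c = 2·arcsin(√a) = 0.020454 rad = 1.1719°
d = R·c = 6371 × 0.020454 = 130.3 km

130.3 km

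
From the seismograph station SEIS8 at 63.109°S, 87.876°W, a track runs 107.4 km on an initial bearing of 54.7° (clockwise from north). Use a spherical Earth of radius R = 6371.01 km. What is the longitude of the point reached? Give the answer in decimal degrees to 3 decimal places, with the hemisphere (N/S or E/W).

δ = d/R = 107.4/6371.01 = 0.016858 rad
φ₂ = arcsin(sin φ₁ cos δ + cos φ₁ sin δ cos θ)
   = arcsin(-0.89187·0.99986 + 0.45229·0.01686·0.57786) = -62.54039°
λ₂ = λ₁ + atan2(sin θ sin δ cos φ₁, cos δ − sin φ₁ sin φ₂) = -86.16634°

86.166°W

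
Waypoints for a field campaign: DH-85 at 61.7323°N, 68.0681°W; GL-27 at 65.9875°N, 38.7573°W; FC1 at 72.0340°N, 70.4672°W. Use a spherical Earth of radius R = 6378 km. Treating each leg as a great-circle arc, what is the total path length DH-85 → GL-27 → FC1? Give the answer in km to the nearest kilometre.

DH-85→GL-27: c = 0.234758 rad, d = 1497.29 km
GL-27→FC1: c = 0.220907 rad, d = 1408.95 km
Total = 1497.29 + 1408.95 = 2906.23 km

2906 km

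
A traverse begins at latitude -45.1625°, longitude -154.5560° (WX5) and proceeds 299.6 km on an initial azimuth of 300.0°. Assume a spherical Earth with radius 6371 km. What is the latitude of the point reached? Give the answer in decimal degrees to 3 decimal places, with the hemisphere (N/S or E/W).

43.769°S

δ = d/R = 299.6/6371 = 0.047026 rad
φ₂ = arcsin(sin φ₁ cos δ + cos φ₁ sin δ cos θ)
   = arcsin(-0.70911·0.99889 + 0.70510·0.04701·0.50000) = -43.76902°
λ₂ = λ₁ + atan2(sin θ sin δ cos φ₁, cos δ − sin φ₁ sin φ₂) = -157.78776°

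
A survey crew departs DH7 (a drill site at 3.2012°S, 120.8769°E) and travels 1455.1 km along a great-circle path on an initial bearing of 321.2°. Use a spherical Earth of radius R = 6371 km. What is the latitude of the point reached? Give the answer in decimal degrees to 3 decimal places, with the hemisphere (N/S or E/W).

6.995°N

δ = d/R = 1455.1/6371 = 0.228394 rad
φ₂ = arcsin(sin φ₁ cos δ + cos φ₁ sin δ cos θ)
   = arcsin(-0.05584·0.97403 + 0.99844·0.22641·0.77934) = 6.99515°
λ₂ = λ₁ + atan2(sin θ sin δ cos φ₁, cos δ − sin φ₁ sin φ₂) = 112.65914°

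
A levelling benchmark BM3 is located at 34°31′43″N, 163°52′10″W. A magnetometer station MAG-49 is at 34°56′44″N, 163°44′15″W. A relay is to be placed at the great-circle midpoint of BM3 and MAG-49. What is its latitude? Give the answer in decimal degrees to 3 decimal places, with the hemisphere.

34.737°N

BM3: φ = +34.52861°, λ = -163.86944°
MAG-49: φ = +34.94556°, λ = -163.73750°
Bx = cos φ₂ cos Δλ = 0.819695,  By = cos φ₂ sin Δλ = 0.001888
φₘ = atan2(sin φ₁ + sin φ₂, √((cos φ₁ + Bx)² + By²)) = 34.73710°
λₘ = λ₁ + atan2(By, cos φ₁ + Bx) = -163.80364°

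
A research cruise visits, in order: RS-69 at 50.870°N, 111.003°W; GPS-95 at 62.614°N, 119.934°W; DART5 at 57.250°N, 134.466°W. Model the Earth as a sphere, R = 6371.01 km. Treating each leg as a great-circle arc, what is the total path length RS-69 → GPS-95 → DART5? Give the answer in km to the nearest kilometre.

RS-69→GPS-95: c = 0.221599 rad, d = 1411.81 km
GPS-95→DART5: c = 0.157261 rad, d = 1001.91 km
Total = 1411.81 + 1001.91 = 2413.72 km

2414 km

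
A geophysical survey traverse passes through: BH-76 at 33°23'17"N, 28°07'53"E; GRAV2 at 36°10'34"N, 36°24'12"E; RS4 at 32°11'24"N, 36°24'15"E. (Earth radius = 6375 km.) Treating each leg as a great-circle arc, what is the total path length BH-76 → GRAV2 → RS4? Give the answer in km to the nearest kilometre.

BH-76: φ = +33.38806°, λ = +28.13139°
GRAV2: φ = +36.17611°, λ = +36.40333°
RS4: φ = +32.19000°, λ = +36.40417°
BH-76→GRAV2: c = 0.128116 rad, d = 816.74 km
GRAV2→RS4: c = 0.069571 rad, d = 443.51 km
Total = 816.74 + 443.51 = 1260.25 km

1260 km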